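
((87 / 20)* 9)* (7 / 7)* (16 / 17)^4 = 12828672 / 417605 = 30.72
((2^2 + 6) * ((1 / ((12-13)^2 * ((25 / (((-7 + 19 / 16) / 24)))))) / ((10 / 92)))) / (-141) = 713 / 112800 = 0.01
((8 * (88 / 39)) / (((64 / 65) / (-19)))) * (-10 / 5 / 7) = 2090 / 21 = 99.52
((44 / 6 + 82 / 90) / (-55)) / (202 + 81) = -0.00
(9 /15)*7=21 /5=4.20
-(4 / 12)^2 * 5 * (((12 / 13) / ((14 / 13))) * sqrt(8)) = -1.35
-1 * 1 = -1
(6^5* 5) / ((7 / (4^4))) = 9953280 / 7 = 1421897.14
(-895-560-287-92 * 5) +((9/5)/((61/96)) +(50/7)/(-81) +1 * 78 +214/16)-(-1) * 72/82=-119514819931/56722680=-2107.00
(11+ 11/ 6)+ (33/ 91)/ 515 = 3608803/ 281190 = 12.83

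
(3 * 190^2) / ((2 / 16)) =866400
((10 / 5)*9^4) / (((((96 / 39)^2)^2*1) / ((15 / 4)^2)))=42162462225 / 8388608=5026.16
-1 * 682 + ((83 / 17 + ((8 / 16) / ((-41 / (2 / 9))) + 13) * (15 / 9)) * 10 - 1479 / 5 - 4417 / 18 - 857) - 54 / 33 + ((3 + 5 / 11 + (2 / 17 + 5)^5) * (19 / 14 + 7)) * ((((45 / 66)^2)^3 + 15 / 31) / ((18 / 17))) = 1028755776522421623954337 / 71493040266209084160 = 14389.59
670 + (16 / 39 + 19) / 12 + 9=680.62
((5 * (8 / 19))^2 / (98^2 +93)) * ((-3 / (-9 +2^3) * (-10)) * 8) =-384000 / 3500617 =-0.11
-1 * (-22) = 22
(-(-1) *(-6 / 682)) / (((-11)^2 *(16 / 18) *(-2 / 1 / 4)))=27 / 165044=0.00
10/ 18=5/ 9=0.56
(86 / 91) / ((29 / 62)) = 5332 / 2639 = 2.02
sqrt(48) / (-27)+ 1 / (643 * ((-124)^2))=-0.26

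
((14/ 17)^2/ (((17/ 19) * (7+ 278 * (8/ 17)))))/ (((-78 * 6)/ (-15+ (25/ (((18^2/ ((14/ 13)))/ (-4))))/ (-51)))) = 749636545/ 4254558899877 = 0.00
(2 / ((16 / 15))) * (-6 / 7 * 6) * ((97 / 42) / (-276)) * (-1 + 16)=1.21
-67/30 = -2.23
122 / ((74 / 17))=1037 / 37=28.03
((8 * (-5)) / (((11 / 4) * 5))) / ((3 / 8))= -256 / 33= -7.76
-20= -20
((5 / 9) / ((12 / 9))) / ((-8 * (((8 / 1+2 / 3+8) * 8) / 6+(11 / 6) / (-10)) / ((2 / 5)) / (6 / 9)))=-5 / 7934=-0.00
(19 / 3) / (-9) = -19 / 27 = -0.70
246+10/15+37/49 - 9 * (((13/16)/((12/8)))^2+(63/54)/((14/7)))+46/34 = 38526037/159936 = 240.88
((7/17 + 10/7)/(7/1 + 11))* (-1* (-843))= 20513/238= 86.19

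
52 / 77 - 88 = -6724 / 77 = -87.32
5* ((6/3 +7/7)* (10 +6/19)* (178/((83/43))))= 22502760/1577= 14269.35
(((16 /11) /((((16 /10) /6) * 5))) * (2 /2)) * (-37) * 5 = -2220 /11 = -201.82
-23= -23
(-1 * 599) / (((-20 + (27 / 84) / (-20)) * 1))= 335440 / 11209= 29.93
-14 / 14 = -1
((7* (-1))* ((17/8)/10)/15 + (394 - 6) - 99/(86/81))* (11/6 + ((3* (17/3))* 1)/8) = 288881377/247680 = 1166.35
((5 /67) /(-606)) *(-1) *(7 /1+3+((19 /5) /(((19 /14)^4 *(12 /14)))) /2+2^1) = 650924 /417733677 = 0.00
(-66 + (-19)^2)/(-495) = -59/99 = -0.60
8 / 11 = 0.73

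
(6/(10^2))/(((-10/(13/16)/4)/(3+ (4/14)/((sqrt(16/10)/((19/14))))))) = -117/2000 - 741 *sqrt(10)/392000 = -0.06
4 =4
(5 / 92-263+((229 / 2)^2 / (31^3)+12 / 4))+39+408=256939731 / 1370386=187.49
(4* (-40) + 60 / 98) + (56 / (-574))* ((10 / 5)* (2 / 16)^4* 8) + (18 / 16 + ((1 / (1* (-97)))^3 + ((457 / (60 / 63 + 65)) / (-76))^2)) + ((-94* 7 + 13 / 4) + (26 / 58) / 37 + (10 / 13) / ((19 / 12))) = -920983783089854866845667577 / 1133508905411970780347200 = -812.51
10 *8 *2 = 160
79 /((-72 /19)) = -1501 /72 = -20.85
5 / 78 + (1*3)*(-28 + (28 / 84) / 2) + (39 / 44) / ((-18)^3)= -83.44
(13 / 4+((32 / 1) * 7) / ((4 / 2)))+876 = 3965 / 4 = 991.25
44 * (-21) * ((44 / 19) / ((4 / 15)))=-152460 / 19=-8024.21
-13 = -13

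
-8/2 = -4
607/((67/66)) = 40062/67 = 597.94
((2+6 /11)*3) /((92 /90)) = 1890 /253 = 7.47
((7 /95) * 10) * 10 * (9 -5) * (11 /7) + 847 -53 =15966 /19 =840.32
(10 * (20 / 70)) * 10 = 28.57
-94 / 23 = -4.09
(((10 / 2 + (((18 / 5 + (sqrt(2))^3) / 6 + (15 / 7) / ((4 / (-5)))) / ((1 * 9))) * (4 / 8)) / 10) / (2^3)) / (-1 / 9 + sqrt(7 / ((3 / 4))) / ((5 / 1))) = 5 * sqrt(2) / 70176 + sqrt(42) / 11696 + 12309 / 654976 + 36927 * sqrt(21) / 1637440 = 0.12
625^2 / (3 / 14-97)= -1093750 / 271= -4035.98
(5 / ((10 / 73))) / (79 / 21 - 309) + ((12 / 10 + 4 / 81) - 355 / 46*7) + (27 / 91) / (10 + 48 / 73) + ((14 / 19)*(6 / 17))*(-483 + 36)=-46181521805927299 / 273082830749820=-169.11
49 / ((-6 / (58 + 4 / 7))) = -1435 / 3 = -478.33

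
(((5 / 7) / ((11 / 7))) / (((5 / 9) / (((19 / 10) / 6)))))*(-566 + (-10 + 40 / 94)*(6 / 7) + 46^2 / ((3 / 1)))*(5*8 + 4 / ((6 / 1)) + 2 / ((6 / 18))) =2459018 / 1551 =1585.44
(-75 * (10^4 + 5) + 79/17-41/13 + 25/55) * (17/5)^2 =-6202133426/715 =-8674312.48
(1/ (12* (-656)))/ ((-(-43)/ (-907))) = 907/ 338496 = 0.00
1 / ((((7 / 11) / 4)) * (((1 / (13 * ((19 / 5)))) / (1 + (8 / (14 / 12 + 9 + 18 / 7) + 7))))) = 50166688 / 18725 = 2679.13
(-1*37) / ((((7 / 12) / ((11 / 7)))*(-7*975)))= 1628 / 111475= 0.01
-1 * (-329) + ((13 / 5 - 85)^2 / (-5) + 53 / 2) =-250613 / 250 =-1002.45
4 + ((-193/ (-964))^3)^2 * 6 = 4.00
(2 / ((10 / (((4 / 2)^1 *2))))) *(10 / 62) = 4 / 31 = 0.13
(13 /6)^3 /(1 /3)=2197 /72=30.51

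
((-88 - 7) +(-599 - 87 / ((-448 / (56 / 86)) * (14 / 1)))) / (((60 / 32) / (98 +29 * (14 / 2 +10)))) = -1316850637 / 6020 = -218745.95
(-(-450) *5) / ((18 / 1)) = 125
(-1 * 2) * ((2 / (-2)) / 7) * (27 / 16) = 27 / 56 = 0.48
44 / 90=22 / 45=0.49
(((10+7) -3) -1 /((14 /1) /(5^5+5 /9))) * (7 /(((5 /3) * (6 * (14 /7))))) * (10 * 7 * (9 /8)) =-92281 /16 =-5767.56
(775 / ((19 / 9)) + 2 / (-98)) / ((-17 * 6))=-170878 / 47481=-3.60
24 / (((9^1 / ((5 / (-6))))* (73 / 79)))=-1580 / 657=-2.40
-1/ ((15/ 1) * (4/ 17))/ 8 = -17/ 480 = -0.04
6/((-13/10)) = -60/13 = -4.62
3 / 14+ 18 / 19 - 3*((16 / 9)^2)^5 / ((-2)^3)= 36917900416855 / 309161550222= 119.41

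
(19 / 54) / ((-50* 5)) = -19 / 13500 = -0.00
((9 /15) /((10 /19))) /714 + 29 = 345119 /11900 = 29.00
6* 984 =5904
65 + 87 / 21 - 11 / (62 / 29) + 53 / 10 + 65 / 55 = 841173 / 11935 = 70.48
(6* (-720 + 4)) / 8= -537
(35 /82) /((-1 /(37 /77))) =-185 /902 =-0.21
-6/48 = -1/8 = -0.12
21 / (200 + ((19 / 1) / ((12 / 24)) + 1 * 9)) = 21 / 247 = 0.09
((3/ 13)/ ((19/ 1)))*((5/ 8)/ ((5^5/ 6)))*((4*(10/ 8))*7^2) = 441/ 123500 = 0.00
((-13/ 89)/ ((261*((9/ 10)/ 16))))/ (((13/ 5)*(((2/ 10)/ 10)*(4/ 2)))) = -20000/ 209061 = -0.10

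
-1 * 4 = -4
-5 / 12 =-0.42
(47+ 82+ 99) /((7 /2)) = 456 /7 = 65.14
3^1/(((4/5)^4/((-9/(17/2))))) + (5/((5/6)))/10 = -77847/10880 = -7.16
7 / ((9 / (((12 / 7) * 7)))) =28 / 3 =9.33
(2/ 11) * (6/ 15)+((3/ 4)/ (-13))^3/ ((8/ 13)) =344627/ 4759040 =0.07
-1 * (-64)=64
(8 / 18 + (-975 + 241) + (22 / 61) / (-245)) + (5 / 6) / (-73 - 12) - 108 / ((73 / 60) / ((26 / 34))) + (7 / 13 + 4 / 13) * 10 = -3441510485923 / 4339938330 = -792.99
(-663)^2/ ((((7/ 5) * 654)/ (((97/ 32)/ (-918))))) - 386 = -340678141/ 878976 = -387.59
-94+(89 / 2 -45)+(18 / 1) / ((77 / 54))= -12609 / 154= -81.88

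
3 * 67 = 201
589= 589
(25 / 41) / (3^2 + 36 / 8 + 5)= 0.03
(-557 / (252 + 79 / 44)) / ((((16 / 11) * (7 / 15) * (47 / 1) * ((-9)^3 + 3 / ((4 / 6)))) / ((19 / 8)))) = 6402715 / 28392231504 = 0.00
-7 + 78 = 71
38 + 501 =539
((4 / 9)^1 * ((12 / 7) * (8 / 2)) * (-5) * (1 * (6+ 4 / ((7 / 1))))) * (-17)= 1702.31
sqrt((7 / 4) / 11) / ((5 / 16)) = 8 * sqrt(77) / 55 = 1.28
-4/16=-1/4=-0.25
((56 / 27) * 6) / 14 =8 / 9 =0.89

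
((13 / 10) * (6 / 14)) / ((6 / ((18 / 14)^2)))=1053 / 6860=0.15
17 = 17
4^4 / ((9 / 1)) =256 / 9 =28.44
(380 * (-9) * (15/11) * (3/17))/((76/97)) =-196425/187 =-1050.40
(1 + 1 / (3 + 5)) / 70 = 9 / 560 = 0.02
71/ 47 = 1.51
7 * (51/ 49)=51/ 7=7.29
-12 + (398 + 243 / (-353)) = 136015 / 353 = 385.31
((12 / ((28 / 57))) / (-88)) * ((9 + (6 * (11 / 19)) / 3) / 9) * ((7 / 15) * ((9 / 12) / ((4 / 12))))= -579 / 1760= -0.33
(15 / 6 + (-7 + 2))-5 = -15 / 2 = -7.50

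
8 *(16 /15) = 128 /15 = 8.53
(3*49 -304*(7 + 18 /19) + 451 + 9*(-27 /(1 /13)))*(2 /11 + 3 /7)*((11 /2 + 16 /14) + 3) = -4511295 /154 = -29294.12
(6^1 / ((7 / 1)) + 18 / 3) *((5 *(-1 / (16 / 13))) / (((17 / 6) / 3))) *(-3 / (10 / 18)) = 159.28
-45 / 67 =-0.67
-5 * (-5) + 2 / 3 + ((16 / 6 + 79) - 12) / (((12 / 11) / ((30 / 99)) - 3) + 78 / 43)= 84898 / 1557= 54.53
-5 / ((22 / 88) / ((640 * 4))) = -51200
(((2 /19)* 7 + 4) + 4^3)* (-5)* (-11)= 71830 /19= 3780.53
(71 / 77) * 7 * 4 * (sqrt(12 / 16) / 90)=71 * sqrt(3) / 495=0.25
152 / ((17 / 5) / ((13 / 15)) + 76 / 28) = 3458 / 151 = 22.90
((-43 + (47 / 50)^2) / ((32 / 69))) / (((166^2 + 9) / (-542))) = 1968836409 / 1102600000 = 1.79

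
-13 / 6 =-2.17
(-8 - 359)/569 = -367/569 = -0.64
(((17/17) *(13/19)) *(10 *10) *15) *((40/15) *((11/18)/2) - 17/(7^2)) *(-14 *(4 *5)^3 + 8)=-53777277.96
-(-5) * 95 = 475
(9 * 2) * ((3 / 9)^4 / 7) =2 / 63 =0.03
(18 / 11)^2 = 324 / 121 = 2.68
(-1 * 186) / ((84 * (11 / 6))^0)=-186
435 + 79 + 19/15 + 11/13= 100642/195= 516.11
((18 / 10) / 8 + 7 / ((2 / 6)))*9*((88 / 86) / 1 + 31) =10521657 / 1720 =6117.24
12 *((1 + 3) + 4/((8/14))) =132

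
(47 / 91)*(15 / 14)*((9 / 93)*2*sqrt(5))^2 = 63450 / 612157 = 0.10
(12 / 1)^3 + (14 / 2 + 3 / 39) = 22556 / 13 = 1735.08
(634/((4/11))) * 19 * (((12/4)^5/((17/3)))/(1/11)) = 531282807/34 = 15625964.91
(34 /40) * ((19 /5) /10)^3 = 116603 /2500000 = 0.05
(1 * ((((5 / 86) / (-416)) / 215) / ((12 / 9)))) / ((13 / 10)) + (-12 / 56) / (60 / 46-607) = 1378453341 / 3900442838656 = 0.00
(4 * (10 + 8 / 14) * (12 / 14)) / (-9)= -592 / 147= -4.03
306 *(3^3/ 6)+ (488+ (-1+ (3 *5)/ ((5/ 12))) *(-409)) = -12450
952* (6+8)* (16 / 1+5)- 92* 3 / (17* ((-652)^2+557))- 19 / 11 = 322877643833 / 1153603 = 279886.27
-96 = -96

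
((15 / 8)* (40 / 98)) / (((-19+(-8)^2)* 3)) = 5 / 882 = 0.01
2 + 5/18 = 41/18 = 2.28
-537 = -537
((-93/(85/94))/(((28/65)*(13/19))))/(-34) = 83049/8092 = 10.26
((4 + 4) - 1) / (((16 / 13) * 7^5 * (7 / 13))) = 169 / 268912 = 0.00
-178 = -178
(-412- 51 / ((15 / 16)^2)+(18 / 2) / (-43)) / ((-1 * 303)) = 1516511 / 977175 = 1.55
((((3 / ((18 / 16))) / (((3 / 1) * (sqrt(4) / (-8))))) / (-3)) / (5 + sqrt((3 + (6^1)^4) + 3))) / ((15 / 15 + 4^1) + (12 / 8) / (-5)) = -1600 / 1620513 + 320 * sqrt(1302) / 1620513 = 0.01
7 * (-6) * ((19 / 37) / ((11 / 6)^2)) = -6.42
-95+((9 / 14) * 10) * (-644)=-4235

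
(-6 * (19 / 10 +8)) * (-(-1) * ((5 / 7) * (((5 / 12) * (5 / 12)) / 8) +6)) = -1600797 / 4480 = -357.32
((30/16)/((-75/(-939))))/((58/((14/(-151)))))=-6573/175160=-0.04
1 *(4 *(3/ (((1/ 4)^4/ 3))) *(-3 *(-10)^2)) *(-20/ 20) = 2764800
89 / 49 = 1.82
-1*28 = -28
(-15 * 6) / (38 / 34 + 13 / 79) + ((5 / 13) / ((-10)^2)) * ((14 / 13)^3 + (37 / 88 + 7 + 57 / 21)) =-202400862805 / 2885346464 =-70.15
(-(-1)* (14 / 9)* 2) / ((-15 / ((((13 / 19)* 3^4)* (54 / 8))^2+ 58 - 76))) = -628613839 / 21660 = -29021.88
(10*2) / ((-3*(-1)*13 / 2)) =40 / 39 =1.03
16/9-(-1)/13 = 217/117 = 1.85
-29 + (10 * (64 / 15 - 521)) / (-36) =6185 / 54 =114.54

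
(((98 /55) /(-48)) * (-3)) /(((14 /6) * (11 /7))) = 147 /4840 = 0.03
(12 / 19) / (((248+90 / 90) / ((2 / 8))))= 1 / 1577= 0.00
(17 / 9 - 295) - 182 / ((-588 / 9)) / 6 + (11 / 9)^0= -73495 / 252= -291.65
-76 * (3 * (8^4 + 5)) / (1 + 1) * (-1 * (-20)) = -9350280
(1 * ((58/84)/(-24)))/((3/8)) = -29/378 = -0.08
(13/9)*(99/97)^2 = 14157/9409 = 1.50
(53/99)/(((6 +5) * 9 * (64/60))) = 265/52272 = 0.01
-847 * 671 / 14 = -81191 / 2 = -40595.50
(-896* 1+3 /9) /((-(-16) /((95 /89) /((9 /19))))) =-4850035 /38448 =-126.15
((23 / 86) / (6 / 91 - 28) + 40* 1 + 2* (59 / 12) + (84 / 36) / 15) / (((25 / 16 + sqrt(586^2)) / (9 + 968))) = 1921460073172 / 23120678385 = 83.11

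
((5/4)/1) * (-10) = -25/2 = -12.50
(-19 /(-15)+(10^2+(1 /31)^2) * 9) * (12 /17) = 51967576 /81685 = 636.19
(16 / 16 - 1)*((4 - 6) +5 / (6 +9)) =0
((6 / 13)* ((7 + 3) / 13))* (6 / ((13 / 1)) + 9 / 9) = 1140 / 2197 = 0.52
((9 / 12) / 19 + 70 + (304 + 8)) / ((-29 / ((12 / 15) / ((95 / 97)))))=-10.76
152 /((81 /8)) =1216 /81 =15.01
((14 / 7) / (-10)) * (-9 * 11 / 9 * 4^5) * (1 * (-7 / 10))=-39424 / 25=-1576.96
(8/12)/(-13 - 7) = -0.03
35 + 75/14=40.36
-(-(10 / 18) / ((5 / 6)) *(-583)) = -1166 / 3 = -388.67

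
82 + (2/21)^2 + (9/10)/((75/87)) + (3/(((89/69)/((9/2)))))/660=35864096041/431739000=83.07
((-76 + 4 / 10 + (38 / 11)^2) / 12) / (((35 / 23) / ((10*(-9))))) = 1328871 / 4235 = 313.78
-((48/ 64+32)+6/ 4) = -34.25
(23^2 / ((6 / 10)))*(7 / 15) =3703 / 9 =411.44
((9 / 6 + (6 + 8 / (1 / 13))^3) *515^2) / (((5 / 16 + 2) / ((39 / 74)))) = 110140640325300 / 1369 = 80453353049.89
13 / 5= 2.60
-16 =-16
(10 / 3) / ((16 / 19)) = 95 / 24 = 3.96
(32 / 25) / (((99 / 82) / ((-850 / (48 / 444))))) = -825248 / 99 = -8335.84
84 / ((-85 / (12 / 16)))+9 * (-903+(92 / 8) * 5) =-1293741 / 170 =-7610.24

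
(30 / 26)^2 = 225 / 169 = 1.33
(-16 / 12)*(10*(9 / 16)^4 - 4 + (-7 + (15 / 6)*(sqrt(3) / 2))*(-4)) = -273079 / 8192 + 20*sqrt(3) / 3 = -21.79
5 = 5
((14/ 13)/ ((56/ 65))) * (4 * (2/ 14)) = 5/ 7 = 0.71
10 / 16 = 5 / 8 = 0.62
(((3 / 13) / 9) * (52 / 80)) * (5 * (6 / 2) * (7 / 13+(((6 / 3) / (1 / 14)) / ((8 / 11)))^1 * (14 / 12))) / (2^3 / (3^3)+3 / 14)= 22.26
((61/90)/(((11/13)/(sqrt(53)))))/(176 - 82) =793*sqrt(53)/93060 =0.06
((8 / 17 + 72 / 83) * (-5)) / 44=-2360 / 15521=-0.15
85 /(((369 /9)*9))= 85 /369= 0.23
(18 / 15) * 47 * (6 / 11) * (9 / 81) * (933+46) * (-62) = -1037384 / 5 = -207476.80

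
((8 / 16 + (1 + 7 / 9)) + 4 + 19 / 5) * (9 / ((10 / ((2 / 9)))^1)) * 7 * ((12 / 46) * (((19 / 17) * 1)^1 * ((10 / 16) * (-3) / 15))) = -120631 / 234600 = -0.51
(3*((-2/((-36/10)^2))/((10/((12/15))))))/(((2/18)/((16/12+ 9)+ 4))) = -43/9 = -4.78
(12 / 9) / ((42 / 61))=122 / 63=1.94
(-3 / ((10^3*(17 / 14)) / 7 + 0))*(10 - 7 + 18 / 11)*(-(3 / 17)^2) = 0.00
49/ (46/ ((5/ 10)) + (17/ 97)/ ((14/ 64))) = 33271/ 63012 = 0.53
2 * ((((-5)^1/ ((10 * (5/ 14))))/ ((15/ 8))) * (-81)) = 3024/ 25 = 120.96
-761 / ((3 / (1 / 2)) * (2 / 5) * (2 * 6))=-3805 / 144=-26.42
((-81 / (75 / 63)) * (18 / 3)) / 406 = -1.01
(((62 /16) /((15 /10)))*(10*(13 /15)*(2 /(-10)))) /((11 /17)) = -6851 /990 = -6.92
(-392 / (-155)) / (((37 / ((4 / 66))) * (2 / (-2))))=-784 / 189255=-0.00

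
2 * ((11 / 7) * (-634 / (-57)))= 13948 / 399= 34.96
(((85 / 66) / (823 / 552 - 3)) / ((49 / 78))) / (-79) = 0.02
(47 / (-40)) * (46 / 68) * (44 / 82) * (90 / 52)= -107019 / 144976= -0.74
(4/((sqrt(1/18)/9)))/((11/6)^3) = 23328*sqrt(2)/1331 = 24.79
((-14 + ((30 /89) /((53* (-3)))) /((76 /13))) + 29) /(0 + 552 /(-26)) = -34952125 /49471896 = -0.71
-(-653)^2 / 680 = -426409 / 680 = -627.07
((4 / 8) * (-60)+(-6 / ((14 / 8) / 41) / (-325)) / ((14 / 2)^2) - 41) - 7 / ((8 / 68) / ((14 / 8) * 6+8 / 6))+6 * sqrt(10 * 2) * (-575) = -6900 * sqrt(5) - 1036817167 / 1337700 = -16203.94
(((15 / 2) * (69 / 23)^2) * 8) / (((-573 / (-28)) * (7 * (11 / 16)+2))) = 80640 / 20819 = 3.87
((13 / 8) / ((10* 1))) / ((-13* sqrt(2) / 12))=-3* sqrt(2) / 40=-0.11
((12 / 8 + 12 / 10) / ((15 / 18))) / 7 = 81 / 175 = 0.46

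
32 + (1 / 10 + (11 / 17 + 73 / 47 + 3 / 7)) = 34.73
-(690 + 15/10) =-1383/2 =-691.50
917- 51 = 866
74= 74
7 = 7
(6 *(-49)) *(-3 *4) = 3528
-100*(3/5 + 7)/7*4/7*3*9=-82080/49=-1675.10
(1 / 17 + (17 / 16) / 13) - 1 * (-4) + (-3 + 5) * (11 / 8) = 24365 / 3536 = 6.89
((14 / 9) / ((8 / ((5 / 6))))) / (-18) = -35 / 3888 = -0.01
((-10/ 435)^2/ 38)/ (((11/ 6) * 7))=4/ 3691149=0.00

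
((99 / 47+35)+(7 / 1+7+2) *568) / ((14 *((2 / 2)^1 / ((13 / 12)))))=232310 / 329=706.11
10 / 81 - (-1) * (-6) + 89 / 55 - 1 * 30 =-34.26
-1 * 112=-112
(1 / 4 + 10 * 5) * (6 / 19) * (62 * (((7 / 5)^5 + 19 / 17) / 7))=6450842142 / 7065625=912.99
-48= -48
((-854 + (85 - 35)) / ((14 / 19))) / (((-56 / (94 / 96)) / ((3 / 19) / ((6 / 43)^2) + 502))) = 52320635 / 5376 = 9732.26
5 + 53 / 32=213 / 32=6.66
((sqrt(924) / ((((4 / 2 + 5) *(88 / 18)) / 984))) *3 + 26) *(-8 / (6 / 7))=-24715.31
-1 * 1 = -1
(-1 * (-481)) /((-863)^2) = 481 /744769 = 0.00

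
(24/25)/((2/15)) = 36/5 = 7.20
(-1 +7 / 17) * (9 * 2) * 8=-1440 / 17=-84.71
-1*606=-606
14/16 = 7/8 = 0.88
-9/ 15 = -3/ 5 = -0.60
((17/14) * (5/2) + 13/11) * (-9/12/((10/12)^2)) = -4.55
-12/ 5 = -2.40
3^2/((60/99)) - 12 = 57/20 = 2.85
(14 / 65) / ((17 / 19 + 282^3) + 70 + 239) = 133 / 13848103100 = 0.00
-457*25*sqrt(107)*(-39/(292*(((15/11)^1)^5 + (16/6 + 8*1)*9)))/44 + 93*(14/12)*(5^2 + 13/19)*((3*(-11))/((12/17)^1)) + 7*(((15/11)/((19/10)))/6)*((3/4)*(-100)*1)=-27241634/209 + 2174554525*sqrt(107)/6315092176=-130339.18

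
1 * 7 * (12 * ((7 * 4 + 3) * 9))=23436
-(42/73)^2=-1764/5329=-0.33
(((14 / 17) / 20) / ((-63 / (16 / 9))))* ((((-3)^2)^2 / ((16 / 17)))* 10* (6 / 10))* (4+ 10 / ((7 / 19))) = -654 / 35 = -18.69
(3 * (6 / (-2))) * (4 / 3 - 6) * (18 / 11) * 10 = 7560 / 11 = 687.27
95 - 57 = 38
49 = 49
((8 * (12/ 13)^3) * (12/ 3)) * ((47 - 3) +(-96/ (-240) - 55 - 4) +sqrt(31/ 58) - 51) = -1632.68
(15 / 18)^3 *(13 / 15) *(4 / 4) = 325 / 648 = 0.50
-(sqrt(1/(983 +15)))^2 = -1/998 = -0.00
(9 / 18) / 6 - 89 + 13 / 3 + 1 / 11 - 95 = -23693 / 132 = -179.49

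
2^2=4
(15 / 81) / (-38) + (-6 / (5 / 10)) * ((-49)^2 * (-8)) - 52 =236435539 / 1026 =230444.00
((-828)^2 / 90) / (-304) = -4761 / 190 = -25.06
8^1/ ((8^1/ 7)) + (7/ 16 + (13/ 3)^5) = 5969605/ 3888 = 1535.39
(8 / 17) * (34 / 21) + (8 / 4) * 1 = 58 / 21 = 2.76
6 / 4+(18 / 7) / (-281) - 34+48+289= 1197867 / 3934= 304.49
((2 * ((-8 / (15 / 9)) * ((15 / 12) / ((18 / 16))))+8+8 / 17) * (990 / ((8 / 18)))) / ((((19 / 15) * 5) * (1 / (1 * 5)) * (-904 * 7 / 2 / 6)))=267300 / 36499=7.32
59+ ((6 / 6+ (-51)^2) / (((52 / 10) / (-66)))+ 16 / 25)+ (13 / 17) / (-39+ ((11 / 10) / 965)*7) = -32965.76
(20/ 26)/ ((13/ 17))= 170/ 169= 1.01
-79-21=-100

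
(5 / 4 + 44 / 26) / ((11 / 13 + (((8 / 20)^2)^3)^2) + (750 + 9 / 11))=45654296875 / 11663194704768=0.00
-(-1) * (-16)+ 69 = 53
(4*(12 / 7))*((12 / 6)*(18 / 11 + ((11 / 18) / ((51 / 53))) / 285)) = 22.47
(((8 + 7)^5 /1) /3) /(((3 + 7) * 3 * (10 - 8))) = 16875 /4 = 4218.75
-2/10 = -1/5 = -0.20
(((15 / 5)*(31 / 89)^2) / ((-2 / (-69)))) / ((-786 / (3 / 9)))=-22103 / 4150604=-0.01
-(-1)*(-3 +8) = 5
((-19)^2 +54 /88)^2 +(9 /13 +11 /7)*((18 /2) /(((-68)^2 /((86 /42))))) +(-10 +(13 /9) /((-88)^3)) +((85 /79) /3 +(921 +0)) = 11745211017203070089 /89197953901056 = 131675.79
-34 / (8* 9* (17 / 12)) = -0.33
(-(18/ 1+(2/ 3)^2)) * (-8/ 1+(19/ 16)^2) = 140021/ 1152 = 121.55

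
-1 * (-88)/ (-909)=-88/ 909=-0.10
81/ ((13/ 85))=6885/ 13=529.62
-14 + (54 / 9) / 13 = -13.54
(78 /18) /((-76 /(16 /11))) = -0.08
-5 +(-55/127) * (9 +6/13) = -15020/1651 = -9.10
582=582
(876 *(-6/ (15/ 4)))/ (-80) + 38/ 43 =19784/ 1075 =18.40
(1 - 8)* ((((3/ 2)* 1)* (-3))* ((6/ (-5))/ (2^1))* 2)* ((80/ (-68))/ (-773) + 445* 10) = -2210448366/ 13141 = -168210.06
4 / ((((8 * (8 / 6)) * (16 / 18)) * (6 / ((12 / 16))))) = 27 / 512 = 0.05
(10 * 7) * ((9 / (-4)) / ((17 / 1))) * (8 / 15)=-84 / 17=-4.94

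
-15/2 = -7.50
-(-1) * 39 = 39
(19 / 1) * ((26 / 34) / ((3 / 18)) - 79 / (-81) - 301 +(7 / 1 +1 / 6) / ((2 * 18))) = -5609.51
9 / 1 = 9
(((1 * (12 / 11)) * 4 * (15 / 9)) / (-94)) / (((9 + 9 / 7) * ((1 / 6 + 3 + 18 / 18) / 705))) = -14 / 11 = -1.27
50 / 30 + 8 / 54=49 / 27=1.81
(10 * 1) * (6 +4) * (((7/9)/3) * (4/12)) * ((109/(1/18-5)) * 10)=-1526000/801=-1905.12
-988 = -988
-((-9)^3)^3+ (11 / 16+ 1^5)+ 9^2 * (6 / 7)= 43391102733 / 112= 387420560.12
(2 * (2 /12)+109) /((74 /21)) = 1148 /37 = 31.03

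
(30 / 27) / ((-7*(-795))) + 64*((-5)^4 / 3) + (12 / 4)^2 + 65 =134301260 / 10017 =13407.33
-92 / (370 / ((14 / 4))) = -161 / 185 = -0.87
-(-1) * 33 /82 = 33 /82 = 0.40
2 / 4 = 1 / 2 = 0.50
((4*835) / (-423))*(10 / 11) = -33400 / 4653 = -7.18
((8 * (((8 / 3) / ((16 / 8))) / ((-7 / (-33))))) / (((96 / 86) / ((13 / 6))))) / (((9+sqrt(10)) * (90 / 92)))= 282854 / 22365 - 282854 * sqrt(10) / 201285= 8.20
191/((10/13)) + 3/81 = 67051/270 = 248.34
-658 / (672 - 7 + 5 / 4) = -2632 / 2665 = -0.99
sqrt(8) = 2 * sqrt(2) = 2.83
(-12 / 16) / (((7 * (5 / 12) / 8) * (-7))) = 0.29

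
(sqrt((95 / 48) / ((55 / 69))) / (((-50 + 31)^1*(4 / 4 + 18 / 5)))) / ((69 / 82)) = -205*sqrt(4807) / 663366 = -0.02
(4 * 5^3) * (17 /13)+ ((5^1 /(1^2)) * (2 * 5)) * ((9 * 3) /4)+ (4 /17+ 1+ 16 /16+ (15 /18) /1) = 659297 /663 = 994.41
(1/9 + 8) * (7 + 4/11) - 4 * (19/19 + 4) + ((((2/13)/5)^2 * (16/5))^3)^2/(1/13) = 2987572068001438896783384721/75202042901638031005859375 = 39.73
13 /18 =0.72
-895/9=-99.44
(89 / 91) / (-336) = -89 / 30576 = -0.00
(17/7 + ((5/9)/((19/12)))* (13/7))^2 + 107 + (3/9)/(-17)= 315211049/2706417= 116.47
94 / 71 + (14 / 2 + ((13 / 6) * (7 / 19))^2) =8268587 / 922716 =8.96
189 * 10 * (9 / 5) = 3402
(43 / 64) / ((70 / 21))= 129 / 640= 0.20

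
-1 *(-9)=9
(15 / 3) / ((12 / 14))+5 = 65 / 6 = 10.83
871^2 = 758641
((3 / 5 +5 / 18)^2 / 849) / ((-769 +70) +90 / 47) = -293327 / 225307874700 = -0.00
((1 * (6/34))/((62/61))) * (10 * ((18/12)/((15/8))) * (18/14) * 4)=26352/3689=7.14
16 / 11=1.45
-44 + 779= 735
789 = 789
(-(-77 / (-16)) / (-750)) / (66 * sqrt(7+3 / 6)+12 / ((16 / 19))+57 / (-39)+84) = -5038033 / 189025773000+143143 * sqrt(30) / 15752147750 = 0.00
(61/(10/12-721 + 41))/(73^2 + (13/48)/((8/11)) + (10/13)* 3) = -1827072/108459169025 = -0.00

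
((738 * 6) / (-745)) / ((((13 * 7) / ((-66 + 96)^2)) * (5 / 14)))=-318816 / 1937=-164.59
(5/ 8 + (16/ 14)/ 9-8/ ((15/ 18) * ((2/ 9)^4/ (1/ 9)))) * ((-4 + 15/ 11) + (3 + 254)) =-1539393847/ 13860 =-111067.38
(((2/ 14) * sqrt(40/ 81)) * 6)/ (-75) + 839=839 - 4 * sqrt(10)/ 1575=838.99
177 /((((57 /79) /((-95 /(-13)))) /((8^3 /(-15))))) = -2386432 /39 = -61190.56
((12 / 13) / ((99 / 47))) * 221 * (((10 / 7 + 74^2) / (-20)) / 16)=-15317629 / 9240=-1657.75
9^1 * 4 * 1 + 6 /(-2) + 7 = 40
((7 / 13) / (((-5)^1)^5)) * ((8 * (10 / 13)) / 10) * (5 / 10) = -28 / 528125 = -0.00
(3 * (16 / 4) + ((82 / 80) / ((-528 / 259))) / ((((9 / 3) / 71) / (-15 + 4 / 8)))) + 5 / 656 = 958831201 / 5195520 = 184.55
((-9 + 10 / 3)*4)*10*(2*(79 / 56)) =-13430 / 21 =-639.52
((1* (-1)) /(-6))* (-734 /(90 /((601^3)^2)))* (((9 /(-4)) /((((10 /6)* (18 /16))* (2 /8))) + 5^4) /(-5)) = 7945310787609940737.67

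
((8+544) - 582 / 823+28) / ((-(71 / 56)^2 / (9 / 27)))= -1495113088 / 12446229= -120.13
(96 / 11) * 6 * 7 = 4032 / 11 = 366.55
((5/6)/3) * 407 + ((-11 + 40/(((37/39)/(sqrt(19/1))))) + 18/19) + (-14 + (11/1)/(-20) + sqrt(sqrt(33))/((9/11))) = 275.16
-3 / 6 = -0.50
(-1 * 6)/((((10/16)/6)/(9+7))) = -4608/5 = -921.60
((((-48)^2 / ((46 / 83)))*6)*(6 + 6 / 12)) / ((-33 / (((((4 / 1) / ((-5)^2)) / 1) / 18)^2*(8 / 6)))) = -2209792 / 4269375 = -0.52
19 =19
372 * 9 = 3348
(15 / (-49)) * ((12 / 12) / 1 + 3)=-60 / 49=-1.22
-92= -92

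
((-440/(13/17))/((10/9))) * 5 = -33660/13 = -2589.23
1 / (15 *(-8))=-1 / 120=-0.01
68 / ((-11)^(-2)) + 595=8823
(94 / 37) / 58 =47 / 1073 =0.04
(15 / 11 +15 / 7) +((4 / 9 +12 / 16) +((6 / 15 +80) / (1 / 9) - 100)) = 8708251 / 13860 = 628.30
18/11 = 1.64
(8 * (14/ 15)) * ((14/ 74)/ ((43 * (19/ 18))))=4704/ 151145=0.03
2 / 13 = 0.15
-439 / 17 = -25.82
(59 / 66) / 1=59 / 66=0.89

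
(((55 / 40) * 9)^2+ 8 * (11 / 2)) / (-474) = -12617 / 30336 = -0.42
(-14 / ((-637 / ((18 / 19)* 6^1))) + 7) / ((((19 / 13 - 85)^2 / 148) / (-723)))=-1428030799 / 13071639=-109.25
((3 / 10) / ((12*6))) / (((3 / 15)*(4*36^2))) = 1 / 248832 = 0.00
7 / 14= 1 / 2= 0.50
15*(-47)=-705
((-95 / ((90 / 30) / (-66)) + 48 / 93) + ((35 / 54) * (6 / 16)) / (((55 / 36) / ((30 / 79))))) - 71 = 2019.58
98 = 98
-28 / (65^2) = -28 / 4225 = -0.01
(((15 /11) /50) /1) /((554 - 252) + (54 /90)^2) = 15 /166298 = 0.00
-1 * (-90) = 90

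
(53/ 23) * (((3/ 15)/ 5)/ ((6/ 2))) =53/ 1725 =0.03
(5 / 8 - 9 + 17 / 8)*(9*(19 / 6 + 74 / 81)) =-229.51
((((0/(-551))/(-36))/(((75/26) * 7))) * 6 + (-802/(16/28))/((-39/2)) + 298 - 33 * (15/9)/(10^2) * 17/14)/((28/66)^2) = 1463916201/713440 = 2051.91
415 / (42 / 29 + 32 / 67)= 806345 / 3742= 215.49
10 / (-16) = -5 / 8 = -0.62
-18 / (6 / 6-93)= 9 / 46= 0.20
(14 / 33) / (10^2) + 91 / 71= 150647 / 117150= 1.29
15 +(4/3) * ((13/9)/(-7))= 14.72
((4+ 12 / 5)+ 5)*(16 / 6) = 30.40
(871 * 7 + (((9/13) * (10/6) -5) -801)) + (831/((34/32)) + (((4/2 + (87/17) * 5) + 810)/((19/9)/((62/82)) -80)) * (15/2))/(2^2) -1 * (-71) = 16224994849/2929576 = 5538.34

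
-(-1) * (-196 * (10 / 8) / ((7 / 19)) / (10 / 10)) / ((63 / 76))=-7220 / 9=-802.22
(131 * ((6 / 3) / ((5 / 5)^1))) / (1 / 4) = 1048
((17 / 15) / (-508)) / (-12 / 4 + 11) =-17 / 60960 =-0.00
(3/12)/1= 0.25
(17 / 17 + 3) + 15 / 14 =71 / 14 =5.07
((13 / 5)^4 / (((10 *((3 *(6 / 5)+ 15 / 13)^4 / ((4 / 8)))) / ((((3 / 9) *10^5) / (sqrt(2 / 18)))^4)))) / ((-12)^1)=-1019663401250000000000000000 / 27349864083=-37282210915402595.57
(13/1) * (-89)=-1157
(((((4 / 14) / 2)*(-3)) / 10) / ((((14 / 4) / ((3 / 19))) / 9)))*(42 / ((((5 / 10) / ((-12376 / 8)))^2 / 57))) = -1993884984 / 5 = -398776996.80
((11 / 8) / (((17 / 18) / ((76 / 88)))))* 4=171 / 34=5.03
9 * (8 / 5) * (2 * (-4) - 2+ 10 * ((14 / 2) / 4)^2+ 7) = 1989 / 5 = 397.80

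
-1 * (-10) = 10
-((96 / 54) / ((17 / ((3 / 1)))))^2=-256 / 2601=-0.10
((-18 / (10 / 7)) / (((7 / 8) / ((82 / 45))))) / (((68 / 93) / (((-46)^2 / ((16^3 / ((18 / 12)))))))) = -6051231 / 217600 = -27.81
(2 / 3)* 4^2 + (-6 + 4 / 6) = 16 / 3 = 5.33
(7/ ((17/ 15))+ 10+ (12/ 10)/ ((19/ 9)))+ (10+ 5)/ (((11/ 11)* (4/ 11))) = 374647/ 6460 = 57.99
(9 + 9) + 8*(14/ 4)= 46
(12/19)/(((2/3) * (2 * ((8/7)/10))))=315/76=4.14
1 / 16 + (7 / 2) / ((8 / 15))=53 / 8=6.62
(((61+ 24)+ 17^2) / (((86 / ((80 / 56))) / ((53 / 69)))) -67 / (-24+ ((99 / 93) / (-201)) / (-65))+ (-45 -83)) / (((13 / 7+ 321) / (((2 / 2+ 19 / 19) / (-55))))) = 8104619683483 / 597473021496450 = 0.01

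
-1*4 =-4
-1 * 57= -57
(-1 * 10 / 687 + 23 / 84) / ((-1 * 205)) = -4987 / 3943380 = -0.00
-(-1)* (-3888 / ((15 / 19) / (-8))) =196992 / 5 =39398.40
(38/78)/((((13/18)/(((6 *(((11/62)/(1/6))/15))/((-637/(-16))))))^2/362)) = 0.04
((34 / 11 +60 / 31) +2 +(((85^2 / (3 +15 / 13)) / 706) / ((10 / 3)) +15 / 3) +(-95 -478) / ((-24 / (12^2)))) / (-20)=-29907287629 / 173337120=-172.54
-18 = -18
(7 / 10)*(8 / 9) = 28 / 45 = 0.62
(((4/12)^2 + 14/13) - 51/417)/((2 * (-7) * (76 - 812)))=619/5984784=0.00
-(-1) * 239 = 239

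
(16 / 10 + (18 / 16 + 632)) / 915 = 8463 / 12200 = 0.69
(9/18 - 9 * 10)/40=-179/80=-2.24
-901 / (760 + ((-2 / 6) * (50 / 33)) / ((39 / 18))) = -386529 / 325940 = -1.19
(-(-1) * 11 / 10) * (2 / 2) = 11 / 10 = 1.10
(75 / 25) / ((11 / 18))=4.91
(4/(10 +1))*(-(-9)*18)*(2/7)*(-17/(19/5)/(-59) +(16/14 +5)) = 63242208/604219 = 104.67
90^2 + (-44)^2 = 10036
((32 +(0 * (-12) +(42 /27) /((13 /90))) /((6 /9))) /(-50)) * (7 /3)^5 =-5260591 /78975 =-66.61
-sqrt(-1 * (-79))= -sqrt(79)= -8.89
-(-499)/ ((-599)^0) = 499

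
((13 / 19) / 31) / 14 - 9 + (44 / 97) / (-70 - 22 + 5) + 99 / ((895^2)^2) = -402017032480337602969 / 44650513581046196250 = -9.00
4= 4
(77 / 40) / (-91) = -11 / 520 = -0.02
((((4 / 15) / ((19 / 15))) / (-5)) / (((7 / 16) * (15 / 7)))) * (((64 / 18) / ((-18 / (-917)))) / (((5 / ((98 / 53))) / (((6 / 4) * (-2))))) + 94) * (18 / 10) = 48978304 / 5664375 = 8.65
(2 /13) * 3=0.46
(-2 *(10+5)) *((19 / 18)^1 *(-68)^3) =9957013.33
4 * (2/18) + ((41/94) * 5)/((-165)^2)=0.44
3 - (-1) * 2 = 5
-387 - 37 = -424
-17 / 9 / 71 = -17 / 639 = -0.03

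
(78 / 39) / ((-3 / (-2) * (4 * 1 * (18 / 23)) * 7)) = 23 / 378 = 0.06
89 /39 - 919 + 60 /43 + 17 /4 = -6111475 /6708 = -911.07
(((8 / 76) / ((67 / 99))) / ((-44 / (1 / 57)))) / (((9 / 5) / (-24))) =20 / 24187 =0.00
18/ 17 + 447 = 7617/ 17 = 448.06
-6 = -6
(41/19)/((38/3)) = 123/722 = 0.17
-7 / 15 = -0.47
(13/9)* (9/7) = 13/7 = 1.86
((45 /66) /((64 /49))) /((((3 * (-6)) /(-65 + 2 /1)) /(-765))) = -3935925 /2816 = -1397.70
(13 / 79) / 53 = 13 / 4187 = 0.00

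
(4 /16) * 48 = 12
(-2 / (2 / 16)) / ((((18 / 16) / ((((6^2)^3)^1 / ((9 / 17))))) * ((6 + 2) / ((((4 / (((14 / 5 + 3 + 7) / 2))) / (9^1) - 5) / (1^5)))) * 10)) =77248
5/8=0.62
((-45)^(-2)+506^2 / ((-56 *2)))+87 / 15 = -129289337 / 56700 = -2280.24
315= 315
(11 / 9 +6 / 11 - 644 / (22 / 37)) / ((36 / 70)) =-3746785 / 1782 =-2102.57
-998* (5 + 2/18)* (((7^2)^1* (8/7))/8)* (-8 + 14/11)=23780344/99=240205.49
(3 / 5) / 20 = 3 / 100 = 0.03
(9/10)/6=3/20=0.15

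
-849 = -849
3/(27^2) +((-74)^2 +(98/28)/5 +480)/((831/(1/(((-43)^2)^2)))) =0.00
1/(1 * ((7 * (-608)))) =-1/4256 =-0.00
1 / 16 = 0.06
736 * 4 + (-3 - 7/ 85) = 249978/ 85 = 2940.92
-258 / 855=-86 / 285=-0.30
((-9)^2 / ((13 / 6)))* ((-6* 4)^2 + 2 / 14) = 1960038 / 91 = 21538.88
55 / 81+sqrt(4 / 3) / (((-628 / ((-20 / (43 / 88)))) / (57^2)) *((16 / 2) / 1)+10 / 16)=55 / 81+953040 *sqrt(3) / 947483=2.42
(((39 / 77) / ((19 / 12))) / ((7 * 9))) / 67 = 52 / 686147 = 0.00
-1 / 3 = -0.33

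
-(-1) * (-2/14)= -1/7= -0.14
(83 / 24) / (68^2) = 0.00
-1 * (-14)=14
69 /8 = 8.62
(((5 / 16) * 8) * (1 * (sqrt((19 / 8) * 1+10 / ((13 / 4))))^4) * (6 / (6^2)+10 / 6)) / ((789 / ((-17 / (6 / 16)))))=-7.83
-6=-6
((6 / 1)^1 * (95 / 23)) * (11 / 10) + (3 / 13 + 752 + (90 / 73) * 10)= 791.82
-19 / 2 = -9.50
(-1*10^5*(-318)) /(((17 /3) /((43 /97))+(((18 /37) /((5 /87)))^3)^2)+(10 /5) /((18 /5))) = 246682567382807812500000 /2853955922506348385221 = 86.44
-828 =-828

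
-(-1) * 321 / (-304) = -321 / 304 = -1.06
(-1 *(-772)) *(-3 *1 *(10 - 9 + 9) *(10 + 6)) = -370560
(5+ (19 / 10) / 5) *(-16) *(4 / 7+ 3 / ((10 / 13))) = -336788 / 875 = -384.90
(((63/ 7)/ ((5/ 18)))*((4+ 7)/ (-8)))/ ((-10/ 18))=8019/ 100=80.19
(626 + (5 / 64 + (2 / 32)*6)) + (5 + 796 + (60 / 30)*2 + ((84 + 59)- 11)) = 100061 / 64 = 1563.45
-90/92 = -45/46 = -0.98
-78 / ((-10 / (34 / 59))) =1326 / 295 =4.49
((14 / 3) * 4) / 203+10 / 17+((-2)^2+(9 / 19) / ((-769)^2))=77774629309 / 16617835461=4.68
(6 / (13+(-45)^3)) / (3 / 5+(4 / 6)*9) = -5 / 501116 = -0.00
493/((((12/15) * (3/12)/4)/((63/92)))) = 155295/23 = 6751.96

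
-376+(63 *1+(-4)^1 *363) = -1765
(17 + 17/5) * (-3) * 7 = -2142/5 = -428.40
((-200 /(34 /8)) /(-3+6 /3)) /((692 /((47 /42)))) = 4700 /61761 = 0.08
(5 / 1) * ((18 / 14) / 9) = 5 / 7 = 0.71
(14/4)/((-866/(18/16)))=-63/13856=-0.00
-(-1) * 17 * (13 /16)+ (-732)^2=8573405 /16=535837.81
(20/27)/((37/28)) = 560/999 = 0.56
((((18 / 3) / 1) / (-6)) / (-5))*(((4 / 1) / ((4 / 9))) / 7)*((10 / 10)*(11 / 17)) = 99 / 595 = 0.17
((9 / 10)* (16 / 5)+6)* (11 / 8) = 1221 / 100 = 12.21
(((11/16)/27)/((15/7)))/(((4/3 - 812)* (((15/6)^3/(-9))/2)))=77/4560000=0.00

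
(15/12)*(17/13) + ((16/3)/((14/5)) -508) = -550871/1092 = -504.46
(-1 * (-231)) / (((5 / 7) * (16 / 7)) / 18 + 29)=101871 / 12829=7.94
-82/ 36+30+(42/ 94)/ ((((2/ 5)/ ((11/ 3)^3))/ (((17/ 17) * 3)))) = 81604/ 423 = 192.92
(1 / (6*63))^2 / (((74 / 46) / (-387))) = -989 / 587412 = -0.00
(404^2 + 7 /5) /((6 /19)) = 5168551 /10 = 516855.10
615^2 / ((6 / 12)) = 756450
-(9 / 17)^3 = -729 / 4913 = -0.15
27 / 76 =0.36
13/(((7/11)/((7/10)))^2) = 15.73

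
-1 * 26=-26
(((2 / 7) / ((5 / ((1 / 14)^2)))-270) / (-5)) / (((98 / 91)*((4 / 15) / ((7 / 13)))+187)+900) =2778297 / 55953590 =0.05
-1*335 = -335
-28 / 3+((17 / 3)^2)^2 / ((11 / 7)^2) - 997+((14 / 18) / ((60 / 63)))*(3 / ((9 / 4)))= -28799359 / 49005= -587.68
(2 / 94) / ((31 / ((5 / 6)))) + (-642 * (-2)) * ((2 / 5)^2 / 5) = 44899537 / 1092750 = 41.09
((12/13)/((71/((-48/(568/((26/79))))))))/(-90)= 8/1991195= 0.00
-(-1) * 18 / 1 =18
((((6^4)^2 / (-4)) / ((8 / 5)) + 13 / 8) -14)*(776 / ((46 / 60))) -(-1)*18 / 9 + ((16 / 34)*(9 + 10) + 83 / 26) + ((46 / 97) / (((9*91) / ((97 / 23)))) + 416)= -170135757377345 / 640458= -265647017.26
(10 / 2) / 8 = 0.62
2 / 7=0.29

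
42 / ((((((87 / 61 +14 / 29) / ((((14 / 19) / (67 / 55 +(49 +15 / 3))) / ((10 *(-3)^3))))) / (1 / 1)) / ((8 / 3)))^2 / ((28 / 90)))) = 0.00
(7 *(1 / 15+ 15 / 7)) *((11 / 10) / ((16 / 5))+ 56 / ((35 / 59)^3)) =508895857 / 122500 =4154.25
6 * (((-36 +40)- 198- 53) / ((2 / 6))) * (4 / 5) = -17784 / 5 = -3556.80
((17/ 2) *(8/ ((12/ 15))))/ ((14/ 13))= 78.93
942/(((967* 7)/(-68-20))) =-82896/6769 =-12.25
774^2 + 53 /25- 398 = 598680.12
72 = 72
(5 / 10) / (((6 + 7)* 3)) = 1 / 78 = 0.01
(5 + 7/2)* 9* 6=459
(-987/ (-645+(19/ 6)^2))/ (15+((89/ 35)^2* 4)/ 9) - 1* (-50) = 50.09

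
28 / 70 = 2 / 5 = 0.40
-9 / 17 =-0.53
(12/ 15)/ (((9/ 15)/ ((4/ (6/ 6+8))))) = 16/ 27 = 0.59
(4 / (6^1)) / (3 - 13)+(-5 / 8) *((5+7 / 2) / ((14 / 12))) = -3881 / 840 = -4.62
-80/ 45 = -1.78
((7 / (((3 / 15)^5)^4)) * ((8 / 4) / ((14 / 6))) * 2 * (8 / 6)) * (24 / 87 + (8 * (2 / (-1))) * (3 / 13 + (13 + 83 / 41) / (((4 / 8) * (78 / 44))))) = -19431579589843750000000 / 46371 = -419045946601189320.91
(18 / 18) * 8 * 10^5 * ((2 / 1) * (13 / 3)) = 20800000 / 3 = 6933333.33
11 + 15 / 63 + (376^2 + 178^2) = 3634496 / 21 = 173071.24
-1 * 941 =-941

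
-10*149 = -1490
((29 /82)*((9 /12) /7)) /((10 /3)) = 261 /22960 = 0.01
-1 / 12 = -0.08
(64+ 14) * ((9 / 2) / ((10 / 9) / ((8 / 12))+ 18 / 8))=4212 / 47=89.62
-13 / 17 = -0.76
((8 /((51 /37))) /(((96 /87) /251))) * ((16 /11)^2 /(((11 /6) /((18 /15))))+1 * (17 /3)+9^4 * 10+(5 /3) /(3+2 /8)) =4586762105666467 /52947180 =86629016.04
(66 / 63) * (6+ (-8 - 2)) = -4.19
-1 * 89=-89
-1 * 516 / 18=-86 / 3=-28.67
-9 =-9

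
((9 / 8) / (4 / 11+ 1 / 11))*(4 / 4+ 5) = 297 / 20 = 14.85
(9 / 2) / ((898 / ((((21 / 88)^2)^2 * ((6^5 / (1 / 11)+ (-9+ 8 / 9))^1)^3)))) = 1095072682823399074151 / 107705286656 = 10167306701.68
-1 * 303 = -303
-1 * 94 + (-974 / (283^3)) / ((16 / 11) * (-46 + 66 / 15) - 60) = -7060568366707 / 75112429718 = -94.00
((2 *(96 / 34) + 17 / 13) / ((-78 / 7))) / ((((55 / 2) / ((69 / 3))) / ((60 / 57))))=-989828 / 1801371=-0.55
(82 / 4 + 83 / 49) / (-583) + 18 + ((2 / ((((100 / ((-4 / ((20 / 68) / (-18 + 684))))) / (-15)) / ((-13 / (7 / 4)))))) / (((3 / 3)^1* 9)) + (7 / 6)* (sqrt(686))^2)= -6104220931 / 4285050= -1424.54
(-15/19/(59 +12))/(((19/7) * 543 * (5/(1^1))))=-7/4639211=-0.00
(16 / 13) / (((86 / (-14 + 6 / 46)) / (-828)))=91872 / 559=164.35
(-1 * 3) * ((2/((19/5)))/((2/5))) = -75/19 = -3.95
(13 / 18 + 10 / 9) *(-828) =-1518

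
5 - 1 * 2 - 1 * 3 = 0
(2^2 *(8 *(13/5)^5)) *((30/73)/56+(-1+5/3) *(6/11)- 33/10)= -978077842664/87828125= -11136.27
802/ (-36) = -401/ 18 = -22.28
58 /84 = 29 /42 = 0.69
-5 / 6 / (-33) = 5 / 198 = 0.03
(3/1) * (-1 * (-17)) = 51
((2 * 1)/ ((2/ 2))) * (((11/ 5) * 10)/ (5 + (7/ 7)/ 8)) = 352/ 41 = 8.59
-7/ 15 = -0.47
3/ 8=0.38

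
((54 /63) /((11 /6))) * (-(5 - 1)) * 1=-144 /77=-1.87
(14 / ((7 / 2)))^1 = 4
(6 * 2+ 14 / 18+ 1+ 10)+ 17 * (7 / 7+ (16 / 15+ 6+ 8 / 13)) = 100253 / 585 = 171.37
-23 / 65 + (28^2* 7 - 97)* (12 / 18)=233587 / 65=3593.65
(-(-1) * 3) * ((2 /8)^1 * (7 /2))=21 /8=2.62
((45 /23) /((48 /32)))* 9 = 270 /23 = 11.74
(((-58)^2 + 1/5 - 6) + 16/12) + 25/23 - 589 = 956209/345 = 2771.62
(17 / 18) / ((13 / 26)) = 17 / 9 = 1.89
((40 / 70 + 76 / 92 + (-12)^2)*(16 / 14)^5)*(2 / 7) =80.99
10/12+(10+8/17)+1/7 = 8173/714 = 11.45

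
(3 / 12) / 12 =1 / 48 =0.02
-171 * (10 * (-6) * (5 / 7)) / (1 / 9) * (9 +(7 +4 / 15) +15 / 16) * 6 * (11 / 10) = 209699523 / 28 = 7489268.68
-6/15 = -2/5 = -0.40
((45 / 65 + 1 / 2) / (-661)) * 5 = -155 / 17186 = -0.01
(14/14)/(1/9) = 9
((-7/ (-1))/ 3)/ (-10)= -7/ 30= -0.23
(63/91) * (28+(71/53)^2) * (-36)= -27116532/36517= -742.57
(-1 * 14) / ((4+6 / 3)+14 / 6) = -42 / 25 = -1.68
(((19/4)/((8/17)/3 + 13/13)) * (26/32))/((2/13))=163761/7552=21.68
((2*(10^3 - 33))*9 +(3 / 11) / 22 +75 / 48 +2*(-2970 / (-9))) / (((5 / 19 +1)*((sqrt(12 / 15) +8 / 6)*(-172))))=-3322988375 / 29303296 +1993793025*sqrt(5) / 58606592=-37.33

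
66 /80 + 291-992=-28007 /40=-700.18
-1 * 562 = -562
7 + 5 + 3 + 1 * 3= 18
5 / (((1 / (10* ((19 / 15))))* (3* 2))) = 95 / 9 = 10.56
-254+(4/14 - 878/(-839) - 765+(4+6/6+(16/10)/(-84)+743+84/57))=-64133791/239115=-268.21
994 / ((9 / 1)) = 994 / 9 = 110.44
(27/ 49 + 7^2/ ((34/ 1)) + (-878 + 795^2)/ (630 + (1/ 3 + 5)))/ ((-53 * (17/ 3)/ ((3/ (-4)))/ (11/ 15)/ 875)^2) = 33614353575000/ 13151988001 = 2555.84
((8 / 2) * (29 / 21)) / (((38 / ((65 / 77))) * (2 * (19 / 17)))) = 32045 / 583737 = 0.05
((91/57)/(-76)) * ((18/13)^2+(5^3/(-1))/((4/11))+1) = 537607/75088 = 7.16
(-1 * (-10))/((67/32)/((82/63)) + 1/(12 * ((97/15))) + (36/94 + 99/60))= 598140800/218589247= 2.74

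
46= 46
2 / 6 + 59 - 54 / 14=1165 / 21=55.48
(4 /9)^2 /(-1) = -16 /81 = -0.20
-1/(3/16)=-16/3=-5.33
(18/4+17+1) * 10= 225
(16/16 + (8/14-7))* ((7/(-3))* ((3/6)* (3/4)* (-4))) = -19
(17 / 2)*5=85 / 2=42.50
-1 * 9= -9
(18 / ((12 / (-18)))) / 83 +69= 68.67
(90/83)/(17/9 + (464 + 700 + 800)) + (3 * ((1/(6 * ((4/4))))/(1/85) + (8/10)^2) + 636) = 49960525399/73425950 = 680.42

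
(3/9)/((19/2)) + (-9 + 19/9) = -1172/171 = -6.85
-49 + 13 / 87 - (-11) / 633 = -896431 / 18357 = -48.83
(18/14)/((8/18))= 81/28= 2.89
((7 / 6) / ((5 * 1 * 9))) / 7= 1 / 270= 0.00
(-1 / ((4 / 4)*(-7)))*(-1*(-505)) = 505 / 7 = 72.14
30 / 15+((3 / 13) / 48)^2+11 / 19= 2119955 / 822016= 2.58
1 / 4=0.25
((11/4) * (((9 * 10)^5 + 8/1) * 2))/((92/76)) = 617062050836/23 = 26828784818.96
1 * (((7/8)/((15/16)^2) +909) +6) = 206099/225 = 916.00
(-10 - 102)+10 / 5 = -110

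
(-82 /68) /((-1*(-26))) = -41 /884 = -0.05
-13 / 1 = -13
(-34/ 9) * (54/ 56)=-51/ 14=-3.64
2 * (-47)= -94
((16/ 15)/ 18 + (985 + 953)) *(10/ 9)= 2153.40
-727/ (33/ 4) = -2908/ 33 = -88.12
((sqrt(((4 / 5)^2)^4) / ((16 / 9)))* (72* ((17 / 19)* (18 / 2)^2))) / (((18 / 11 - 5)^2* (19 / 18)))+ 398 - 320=55187419758 / 308880625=178.67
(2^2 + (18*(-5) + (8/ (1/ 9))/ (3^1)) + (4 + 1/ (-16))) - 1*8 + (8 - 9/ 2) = -1001/ 16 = -62.56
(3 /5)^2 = 9 /25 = 0.36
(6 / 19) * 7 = 42 / 19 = 2.21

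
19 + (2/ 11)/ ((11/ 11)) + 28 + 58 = 1157/ 11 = 105.18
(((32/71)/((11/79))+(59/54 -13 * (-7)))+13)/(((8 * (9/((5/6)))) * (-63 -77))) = -4568687/510136704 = -0.01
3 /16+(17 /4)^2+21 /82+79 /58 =94493 /4756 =19.87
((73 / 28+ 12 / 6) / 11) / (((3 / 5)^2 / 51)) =18275 / 308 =59.33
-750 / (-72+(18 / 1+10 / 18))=14.03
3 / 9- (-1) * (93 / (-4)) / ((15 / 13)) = -1189 / 60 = -19.82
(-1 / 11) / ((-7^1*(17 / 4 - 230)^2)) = 16 / 62786493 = 0.00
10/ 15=0.67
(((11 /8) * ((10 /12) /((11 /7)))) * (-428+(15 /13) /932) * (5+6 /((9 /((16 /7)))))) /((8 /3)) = -3552158605 /4652544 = -763.49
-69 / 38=-1.82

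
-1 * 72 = -72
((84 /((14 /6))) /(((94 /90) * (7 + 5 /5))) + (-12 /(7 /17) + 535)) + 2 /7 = 335877 /658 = 510.45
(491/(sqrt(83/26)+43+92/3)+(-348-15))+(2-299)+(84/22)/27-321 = -122399878553/125642781-4419 * sqrt(2158)/1269119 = -974.35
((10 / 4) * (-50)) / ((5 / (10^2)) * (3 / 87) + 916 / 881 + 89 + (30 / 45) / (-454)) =-43497172500 / 31331877481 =-1.39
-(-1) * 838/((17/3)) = 2514/17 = 147.88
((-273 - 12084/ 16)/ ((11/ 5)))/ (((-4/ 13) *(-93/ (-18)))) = 802035/ 2728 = 294.00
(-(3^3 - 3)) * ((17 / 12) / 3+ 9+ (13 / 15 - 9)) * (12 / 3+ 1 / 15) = -29402 / 225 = -130.68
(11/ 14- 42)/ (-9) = 577/ 126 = 4.58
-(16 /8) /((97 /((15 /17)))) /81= -10 /44523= -0.00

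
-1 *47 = -47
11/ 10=1.10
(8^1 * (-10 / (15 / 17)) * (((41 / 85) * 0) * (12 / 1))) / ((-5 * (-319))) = 0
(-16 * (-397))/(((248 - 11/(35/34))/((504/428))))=14006160/444371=31.52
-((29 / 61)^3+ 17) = -17.11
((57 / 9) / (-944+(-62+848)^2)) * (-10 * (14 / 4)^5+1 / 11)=-5854337 / 108565952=-0.05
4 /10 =2 /5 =0.40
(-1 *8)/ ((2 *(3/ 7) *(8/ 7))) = -49/ 6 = -8.17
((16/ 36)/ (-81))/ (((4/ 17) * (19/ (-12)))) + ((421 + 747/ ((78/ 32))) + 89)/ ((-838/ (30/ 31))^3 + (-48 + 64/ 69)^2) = 1024699503006640234/ 69580022882412300921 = 0.01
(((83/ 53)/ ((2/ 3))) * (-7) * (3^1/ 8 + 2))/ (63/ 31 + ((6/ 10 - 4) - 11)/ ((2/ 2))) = 1711045/ 541872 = 3.16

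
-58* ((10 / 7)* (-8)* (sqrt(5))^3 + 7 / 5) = -406 / 5 + 23200* sqrt(5) / 7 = 7329.77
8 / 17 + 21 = 365 / 17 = 21.47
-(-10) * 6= 60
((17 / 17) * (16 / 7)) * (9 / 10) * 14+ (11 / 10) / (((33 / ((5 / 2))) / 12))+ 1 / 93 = 13862 / 465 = 29.81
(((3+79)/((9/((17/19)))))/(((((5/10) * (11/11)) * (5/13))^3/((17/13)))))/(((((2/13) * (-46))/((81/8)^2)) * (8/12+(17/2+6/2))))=-56932537311/31901000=-1784.66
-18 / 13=-1.38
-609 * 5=-3045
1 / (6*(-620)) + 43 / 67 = 159893 / 249240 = 0.64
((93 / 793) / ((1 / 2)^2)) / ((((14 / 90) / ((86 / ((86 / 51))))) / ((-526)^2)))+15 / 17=4015559343345 / 94367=42552580.28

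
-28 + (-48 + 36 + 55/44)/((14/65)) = -4363/56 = -77.91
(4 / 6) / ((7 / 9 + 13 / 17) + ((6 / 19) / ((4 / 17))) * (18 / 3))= 1938 / 27893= 0.07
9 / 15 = 3 / 5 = 0.60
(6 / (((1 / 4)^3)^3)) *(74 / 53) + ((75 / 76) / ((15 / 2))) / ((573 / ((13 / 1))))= 2534318017909 / 1154022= 2196074.27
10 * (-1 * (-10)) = 100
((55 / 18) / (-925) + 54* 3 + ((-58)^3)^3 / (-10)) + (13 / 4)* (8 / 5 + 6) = 1236705180151191362 / 1665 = 742765873964679.50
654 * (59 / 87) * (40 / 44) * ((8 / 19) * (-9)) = -1527.91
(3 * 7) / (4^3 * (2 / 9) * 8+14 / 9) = 63 / 346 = 0.18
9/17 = 0.53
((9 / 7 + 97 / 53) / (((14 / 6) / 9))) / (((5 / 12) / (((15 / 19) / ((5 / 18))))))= 20225376 / 246715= 81.98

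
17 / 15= 1.13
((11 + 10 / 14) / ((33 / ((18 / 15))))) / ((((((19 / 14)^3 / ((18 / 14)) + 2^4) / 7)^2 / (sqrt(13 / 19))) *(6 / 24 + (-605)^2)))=57155632128 *sqrt(247) / 6131839728564320705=0.00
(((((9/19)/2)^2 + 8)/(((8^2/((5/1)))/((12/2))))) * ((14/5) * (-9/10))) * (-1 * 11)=24185007/231040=104.68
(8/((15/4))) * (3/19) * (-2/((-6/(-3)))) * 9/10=-144/475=-0.30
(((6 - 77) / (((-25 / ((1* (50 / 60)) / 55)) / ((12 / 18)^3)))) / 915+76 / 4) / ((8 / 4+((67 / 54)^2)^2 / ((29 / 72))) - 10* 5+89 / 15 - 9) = -5457917834946 / 12979165061225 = -0.42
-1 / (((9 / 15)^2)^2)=-625 / 81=-7.72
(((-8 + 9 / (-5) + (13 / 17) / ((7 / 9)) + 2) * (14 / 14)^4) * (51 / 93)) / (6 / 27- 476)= 18252 / 2322985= 0.01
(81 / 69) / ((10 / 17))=459 / 230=2.00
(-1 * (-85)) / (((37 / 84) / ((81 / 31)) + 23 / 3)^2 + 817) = 231472080 / 2392035329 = 0.10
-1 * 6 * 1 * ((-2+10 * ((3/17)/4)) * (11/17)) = 6.05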